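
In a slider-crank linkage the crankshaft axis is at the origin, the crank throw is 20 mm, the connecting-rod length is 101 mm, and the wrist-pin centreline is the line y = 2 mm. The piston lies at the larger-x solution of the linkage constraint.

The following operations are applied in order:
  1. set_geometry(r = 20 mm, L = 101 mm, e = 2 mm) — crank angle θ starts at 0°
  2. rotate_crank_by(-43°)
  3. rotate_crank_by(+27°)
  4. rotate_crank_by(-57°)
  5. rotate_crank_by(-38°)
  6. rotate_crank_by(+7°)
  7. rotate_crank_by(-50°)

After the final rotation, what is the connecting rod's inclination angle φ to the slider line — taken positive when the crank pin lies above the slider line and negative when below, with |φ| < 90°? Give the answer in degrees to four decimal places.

-6.1198

set_geometry: r = 20 mm, L = 101 mm, e = 2 mm; θ ← 0°
rotate_crank_by(-43°): θ ← 0° -43° = -43°
rotate_crank_by(+27°): θ ← -43° +27° = -16°
rotate_crank_by(-57°): θ ← -16° -57° = -73°
rotate_crank_by(-38°): θ ← -73° -38° = -111°
rotate_crank_by(+7°): θ ← -111° +7° = -104°
rotate_crank_by(-50°): θ ← -104° -50° = -154°
crank pin P = (r cos θ, r sin θ) = (-17.975881, -8.767423)
h = r sin θ − e = -8.767423 − 2 = -10.767423
sin φ = h / L = -10.767423 / 101 = -0.10660815
φ = arcsin(-0.10660815) = -6.119827°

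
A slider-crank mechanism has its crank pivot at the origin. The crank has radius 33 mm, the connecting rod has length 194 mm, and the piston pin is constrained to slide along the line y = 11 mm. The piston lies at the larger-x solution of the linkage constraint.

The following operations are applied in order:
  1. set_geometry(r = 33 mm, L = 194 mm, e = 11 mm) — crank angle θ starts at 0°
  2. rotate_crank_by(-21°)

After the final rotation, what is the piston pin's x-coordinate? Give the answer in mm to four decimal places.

set_geometry: r = 33 mm, L = 194 mm, e = 11 mm; θ ← 0°
rotate_crank_by(-21°): θ ← 0° -21° = -21°
crank pin P = (r cos θ, r sin θ) = (30.808154, -11.826142)
h = r sin θ − e = -11.826142 − 11 = -22.826142
x = r cos θ + √(L² − h²) = 30.808154 + √(37636.0 − 521.0328) = 30.808154 + 192.652452 = 223.460606

223.4606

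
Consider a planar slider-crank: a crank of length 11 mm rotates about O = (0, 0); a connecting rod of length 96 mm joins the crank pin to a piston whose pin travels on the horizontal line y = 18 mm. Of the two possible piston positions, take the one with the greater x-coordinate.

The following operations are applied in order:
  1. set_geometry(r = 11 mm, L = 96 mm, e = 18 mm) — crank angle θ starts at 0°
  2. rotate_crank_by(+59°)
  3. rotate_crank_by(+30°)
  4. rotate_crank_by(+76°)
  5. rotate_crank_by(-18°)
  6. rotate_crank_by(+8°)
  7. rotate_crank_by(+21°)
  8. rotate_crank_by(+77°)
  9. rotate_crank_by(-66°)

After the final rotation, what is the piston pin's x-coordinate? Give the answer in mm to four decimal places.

83.1136

set_geometry: r = 11 mm, L = 96 mm, e = 18 mm; θ ← 0°
rotate_crank_by(+59°): θ ← 0° +59° = 59°
rotate_crank_by(+30°): θ ← 59° +30° = 89°
rotate_crank_by(+76°): θ ← 89° +76° = 165°
rotate_crank_by(-18°): θ ← 165° -18° = 147°
rotate_crank_by(+8°): θ ← 147° +8° = 155°
rotate_crank_by(+21°): θ ← 155° +21° = 176°
rotate_crank_by(+77°): θ ← 176° +77° = 253°
rotate_crank_by(-66°): θ ← 253° -66° = 187°
crank pin P = (r cos θ, r sin θ) = (-10.918008, -1.340563)
h = r sin θ − e = -1.340563 − 18 = -19.340563
x = r cos θ + √(L² − h²) = -10.918008 + √(9216.0 − 374.0574) = -10.918008 + 94.031604 = 83.113597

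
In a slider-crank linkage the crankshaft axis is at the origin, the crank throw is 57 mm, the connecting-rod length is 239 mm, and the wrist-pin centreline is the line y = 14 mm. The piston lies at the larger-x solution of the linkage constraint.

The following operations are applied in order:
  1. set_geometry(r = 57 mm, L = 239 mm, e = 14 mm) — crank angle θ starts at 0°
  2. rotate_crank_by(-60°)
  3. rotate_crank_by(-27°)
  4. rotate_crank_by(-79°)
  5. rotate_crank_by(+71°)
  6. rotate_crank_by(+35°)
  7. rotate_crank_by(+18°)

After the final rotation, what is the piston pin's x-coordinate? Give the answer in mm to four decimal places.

set_geometry: r = 57 mm, L = 239 mm, e = 14 mm; θ ← 0°
rotate_crank_by(-60°): θ ← 0° -60° = -60°
rotate_crank_by(-27°): θ ← -60° -27° = -87°
rotate_crank_by(-79°): θ ← -87° -79° = -166°
rotate_crank_by(+71°): θ ← -166° +71° = -95°
rotate_crank_by(+35°): θ ← -95° +35° = -60°
rotate_crank_by(+18°): θ ← -60° +18° = -42°
crank pin P = (r cos θ, r sin θ) = (42.359255, -38.140445)
h = r sin θ − e = -38.140445 − 14 = -52.140445
x = r cos θ + √(L² − h²) = 42.359255 + √(57121.0 − 2718.6260) = 42.359255 + 233.243165 = 275.602420

275.6024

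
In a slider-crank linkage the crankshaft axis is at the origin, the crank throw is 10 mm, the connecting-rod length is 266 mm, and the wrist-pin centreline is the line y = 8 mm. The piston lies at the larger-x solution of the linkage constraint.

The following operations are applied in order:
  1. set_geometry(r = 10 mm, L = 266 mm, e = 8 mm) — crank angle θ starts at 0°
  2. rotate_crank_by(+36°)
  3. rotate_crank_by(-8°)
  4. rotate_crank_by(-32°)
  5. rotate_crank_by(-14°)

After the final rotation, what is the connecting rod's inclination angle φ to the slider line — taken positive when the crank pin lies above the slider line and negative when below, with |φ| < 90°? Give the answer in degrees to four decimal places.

-2.3895

set_geometry: r = 10 mm, L = 266 mm, e = 8 mm; θ ← 0°
rotate_crank_by(+36°): θ ← 0° +36° = 36°
rotate_crank_by(-8°): θ ← 36° -8° = 28°
rotate_crank_by(-32°): θ ← 28° -32° = -4°
rotate_crank_by(-14°): θ ← -4° -14° = -18°
crank pin P = (r cos θ, r sin θ) = (9.510565, -3.090170)
h = r sin θ − e = -3.090170 − 8 = -11.090170
sin φ = h / L = -11.090170 / 266 = -0.04169237
φ = arcsin(-0.04169237) = -2.389489°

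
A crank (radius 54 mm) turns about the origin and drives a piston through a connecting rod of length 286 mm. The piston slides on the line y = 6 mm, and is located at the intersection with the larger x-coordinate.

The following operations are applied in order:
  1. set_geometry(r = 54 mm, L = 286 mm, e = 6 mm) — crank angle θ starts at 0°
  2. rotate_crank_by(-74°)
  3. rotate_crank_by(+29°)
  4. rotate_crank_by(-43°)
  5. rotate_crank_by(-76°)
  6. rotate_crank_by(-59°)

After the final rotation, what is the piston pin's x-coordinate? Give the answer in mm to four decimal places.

244.8406

set_geometry: r = 54 mm, L = 286 mm, e = 6 mm; θ ← 0°
rotate_crank_by(-74°): θ ← 0° -74° = -74°
rotate_crank_by(+29°): θ ← -74° +29° = -45°
rotate_crank_by(-43°): θ ← -45° -43° = -88°
rotate_crank_by(-76°): θ ← -88° -76° = -164°
rotate_crank_by(-59°): θ ← -164° -59° = -223°
crank pin P = (r cos θ, r sin θ) = (-39.493100, 36.827911)
h = r sin θ − e = 36.827911 − 6 = 30.827911
x = r cos θ + √(L² − h²) = -39.493100 + √(81796.0 − 950.3601) = -39.493100 + 284.333677 = 244.840577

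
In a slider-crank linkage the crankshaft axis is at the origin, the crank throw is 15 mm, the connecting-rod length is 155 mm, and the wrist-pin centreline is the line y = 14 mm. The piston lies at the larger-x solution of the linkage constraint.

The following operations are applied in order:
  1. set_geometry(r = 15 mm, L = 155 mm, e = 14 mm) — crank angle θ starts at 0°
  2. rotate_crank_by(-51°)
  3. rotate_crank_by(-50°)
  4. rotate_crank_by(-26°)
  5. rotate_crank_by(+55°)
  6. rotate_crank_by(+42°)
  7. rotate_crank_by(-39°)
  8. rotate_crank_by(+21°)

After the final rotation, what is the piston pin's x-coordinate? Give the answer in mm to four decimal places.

162.9834

set_geometry: r = 15 mm, L = 155 mm, e = 14 mm; θ ← 0°
rotate_crank_by(-51°): θ ← 0° -51° = -51°
rotate_crank_by(-50°): θ ← -51° -50° = -101°
rotate_crank_by(-26°): θ ← -101° -26° = -127°
rotate_crank_by(+55°): θ ← -127° +55° = -72°
rotate_crank_by(+42°): θ ← -72° +42° = -30°
rotate_crank_by(-39°): θ ← -30° -39° = -69°
rotate_crank_by(+21°): θ ← -69° +21° = -48°
crank pin P = (r cos θ, r sin θ) = (10.036959, -11.147172)
h = r sin θ − e = -11.147172 − 14 = -25.147172
x = r cos θ + √(L² − h²) = 10.036959 + √(24025.0 − 632.3803) = 10.036959 + 152.946460 = 162.983419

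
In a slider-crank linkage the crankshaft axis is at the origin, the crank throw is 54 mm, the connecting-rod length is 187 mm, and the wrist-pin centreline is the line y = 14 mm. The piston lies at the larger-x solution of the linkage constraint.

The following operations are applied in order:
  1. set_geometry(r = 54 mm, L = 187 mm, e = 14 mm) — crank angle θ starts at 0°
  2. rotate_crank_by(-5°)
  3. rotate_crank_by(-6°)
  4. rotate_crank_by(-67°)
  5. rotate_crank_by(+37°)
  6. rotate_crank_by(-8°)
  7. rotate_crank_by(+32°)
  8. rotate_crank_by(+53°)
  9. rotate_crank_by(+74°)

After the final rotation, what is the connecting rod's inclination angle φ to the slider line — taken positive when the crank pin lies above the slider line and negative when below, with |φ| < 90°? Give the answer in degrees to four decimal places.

11.3317

set_geometry: r = 54 mm, L = 187 mm, e = 14 mm; θ ← 0°
rotate_crank_by(-5°): θ ← 0° -5° = -5°
rotate_crank_by(-6°): θ ← -5° -6° = -11°
rotate_crank_by(-67°): θ ← -11° -67° = -78°
rotate_crank_by(+37°): θ ← -78° +37° = -41°
rotate_crank_by(-8°): θ ← -41° -8° = -49°
rotate_crank_by(+32°): θ ← -49° +32° = -17°
rotate_crank_by(+53°): θ ← -17° +53° = 36°
rotate_crank_by(+74°): θ ← 36° +74° = 110°
crank pin P = (r cos θ, r sin θ) = (-18.469088, 50.743402)
h = r sin θ − e = 50.743402 − 14 = 36.743402
sin φ = h / L = 36.743402 / 187 = 0.19648878
φ = arcsin(0.19648878) = 11.331707°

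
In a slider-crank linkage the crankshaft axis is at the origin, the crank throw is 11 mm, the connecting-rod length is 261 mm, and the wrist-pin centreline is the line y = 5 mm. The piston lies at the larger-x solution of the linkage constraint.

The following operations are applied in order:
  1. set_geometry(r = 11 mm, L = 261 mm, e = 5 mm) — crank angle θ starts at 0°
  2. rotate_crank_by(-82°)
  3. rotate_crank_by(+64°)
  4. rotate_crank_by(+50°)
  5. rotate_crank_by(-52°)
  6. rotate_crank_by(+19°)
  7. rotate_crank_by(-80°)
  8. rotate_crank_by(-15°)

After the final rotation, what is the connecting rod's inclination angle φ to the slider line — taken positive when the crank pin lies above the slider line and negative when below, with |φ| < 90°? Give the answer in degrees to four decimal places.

-3.5013

set_geometry: r = 11 mm, L = 261 mm, e = 5 mm; θ ← 0°
rotate_crank_by(-82°): θ ← 0° -82° = -82°
rotate_crank_by(+64°): θ ← -82° +64° = -18°
rotate_crank_by(+50°): θ ← -18° +50° = 32°
rotate_crank_by(-52°): θ ← 32° -52° = -20°
rotate_crank_by(+19°): θ ← -20° +19° = -1°
rotate_crank_by(-80°): θ ← -1° -80° = -81°
rotate_crank_by(-15°): θ ← -81° -15° = -96°
crank pin P = (r cos θ, r sin θ) = (-1.149813, -10.939741)
h = r sin θ − e = -10.939741 − 5 = -15.939741
sin φ = h / L = -15.939741 / 261 = -0.06107180
φ = arcsin(-0.06107180) = -3.501335°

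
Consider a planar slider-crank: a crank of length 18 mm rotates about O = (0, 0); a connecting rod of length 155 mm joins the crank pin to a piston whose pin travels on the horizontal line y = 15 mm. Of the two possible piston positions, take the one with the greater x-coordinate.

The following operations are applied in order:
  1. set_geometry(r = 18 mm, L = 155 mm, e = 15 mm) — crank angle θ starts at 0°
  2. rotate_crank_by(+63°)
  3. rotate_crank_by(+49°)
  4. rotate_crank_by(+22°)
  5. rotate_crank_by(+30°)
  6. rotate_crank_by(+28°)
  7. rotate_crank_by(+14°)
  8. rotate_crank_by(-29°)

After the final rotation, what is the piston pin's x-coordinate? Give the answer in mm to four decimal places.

136.3858

set_geometry: r = 18 mm, L = 155 mm, e = 15 mm; θ ← 0°
rotate_crank_by(+63°): θ ← 0° +63° = 63°
rotate_crank_by(+49°): θ ← 63° +49° = 112°
rotate_crank_by(+22°): θ ← 112° +22° = 134°
rotate_crank_by(+30°): θ ← 134° +30° = 164°
rotate_crank_by(+28°): θ ← 164° +28° = 192°
rotate_crank_by(+14°): θ ← 192° +14° = 206°
rotate_crank_by(-29°): θ ← 206° -29° = 177°
crank pin P = (r cos θ, r sin θ) = (-17.975332, 0.942047)
h = r sin θ − e = 0.942047 − 15 = -14.057953
x = r cos θ + √(L² − h²) = -17.975332 + √(24025.0 − 197.6260) = -17.975332 + 154.361180 = 136.385849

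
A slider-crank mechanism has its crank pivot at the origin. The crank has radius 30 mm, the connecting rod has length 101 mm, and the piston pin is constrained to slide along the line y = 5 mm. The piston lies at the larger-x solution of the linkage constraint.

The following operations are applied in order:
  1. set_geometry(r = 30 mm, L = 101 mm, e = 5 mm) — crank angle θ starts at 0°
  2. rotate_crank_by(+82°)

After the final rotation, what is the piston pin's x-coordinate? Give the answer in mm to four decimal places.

set_geometry: r = 30 mm, L = 101 mm, e = 5 mm; θ ← 0°
rotate_crank_by(+82°): θ ← 0° +82° = 82°
crank pin P = (r cos θ, r sin θ) = (4.175193, 29.708042)
h = r sin θ − e = 29.708042 − 5 = 24.708042
x = r cos θ + √(L² − h²) = 4.175193 + √(10201.0 − 610.4873) = 4.175193 + 97.931163 = 102.106356

102.1064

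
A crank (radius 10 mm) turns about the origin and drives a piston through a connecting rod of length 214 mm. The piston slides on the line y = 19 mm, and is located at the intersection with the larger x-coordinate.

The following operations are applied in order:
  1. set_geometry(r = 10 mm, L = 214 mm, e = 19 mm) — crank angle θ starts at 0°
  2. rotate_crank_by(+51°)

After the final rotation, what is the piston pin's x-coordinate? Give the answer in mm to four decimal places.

set_geometry: r = 10 mm, L = 214 mm, e = 19 mm; θ ← 0°
rotate_crank_by(+51°): θ ← 0° +51° = 51°
crank pin P = (r cos θ, r sin θ) = (6.293204, 7.771460)
h = r sin θ − e = 7.771460 − 19 = -11.228540
x = r cos θ + √(L² − h²) = 6.293204 + √(45796.0 − 126.0801) = 6.293204 + 213.705217 = 219.998421

219.9984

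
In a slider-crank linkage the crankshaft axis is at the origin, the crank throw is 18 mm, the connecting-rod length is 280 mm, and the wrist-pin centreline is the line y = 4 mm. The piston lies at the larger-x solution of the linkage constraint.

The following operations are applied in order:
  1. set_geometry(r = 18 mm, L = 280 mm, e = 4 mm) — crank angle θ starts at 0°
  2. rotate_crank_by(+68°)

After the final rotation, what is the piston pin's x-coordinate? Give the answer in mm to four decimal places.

286.4552

set_geometry: r = 18 mm, L = 280 mm, e = 4 mm; θ ← 0°
rotate_crank_by(+68°): θ ← 0° +68° = 68°
crank pin P = (r cos θ, r sin θ) = (6.742919, 16.689309)
h = r sin θ − e = 16.689309 − 4 = 12.689309
x = r cos θ + √(L² − h²) = 6.742919 + √(78400.0 − 161.0186) = 6.742919 + 279.712319 = 286.455238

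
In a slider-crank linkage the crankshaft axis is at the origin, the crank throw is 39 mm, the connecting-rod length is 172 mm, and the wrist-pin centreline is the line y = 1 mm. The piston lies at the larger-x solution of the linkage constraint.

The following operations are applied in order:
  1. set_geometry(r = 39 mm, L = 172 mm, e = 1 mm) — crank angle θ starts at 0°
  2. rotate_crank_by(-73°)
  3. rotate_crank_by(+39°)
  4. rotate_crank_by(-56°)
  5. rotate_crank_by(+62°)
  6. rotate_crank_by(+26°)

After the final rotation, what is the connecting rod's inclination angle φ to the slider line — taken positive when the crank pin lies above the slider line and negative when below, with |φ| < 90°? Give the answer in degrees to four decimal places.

set_geometry: r = 39 mm, L = 172 mm, e = 1 mm; θ ← 0°
rotate_crank_by(-73°): θ ← 0° -73° = -73°
rotate_crank_by(+39°): θ ← -73° +39° = -34°
rotate_crank_by(-56°): θ ← -34° -56° = -90°
rotate_crank_by(+62°): θ ← -90° +62° = -28°
rotate_crank_by(+26°): θ ← -28° +26° = -2°
crank pin P = (r cos θ, r sin θ) = (38.976242, -1.361080)
h = r sin θ − e = -1.361080 − 1 = -2.361080
sin φ = h / L = -2.361080 / 172 = -0.01372721
φ = arcsin(-0.01372721) = -0.786536°

-0.7865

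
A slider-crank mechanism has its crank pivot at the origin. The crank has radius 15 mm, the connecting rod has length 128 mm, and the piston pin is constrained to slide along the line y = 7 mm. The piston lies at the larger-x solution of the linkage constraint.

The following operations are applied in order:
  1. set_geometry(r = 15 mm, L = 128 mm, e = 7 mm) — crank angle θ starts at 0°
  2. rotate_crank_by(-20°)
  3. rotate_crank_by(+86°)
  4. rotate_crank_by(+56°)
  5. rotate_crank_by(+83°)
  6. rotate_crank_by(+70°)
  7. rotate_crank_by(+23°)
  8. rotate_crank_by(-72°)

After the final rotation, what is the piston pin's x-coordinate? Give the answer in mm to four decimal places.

116.3378

set_geometry: r = 15 mm, L = 128 mm, e = 7 mm; θ ← 0°
rotate_crank_by(-20°): θ ← 0° -20° = -20°
rotate_crank_by(+86°): θ ← -20° +86° = 66°
rotate_crank_by(+56°): θ ← 66° +56° = 122°
rotate_crank_by(+83°): θ ← 122° +83° = 205°
rotate_crank_by(+70°): θ ← 205° +70° = 275°
rotate_crank_by(+23°): θ ← 275° +23° = 298°
rotate_crank_by(-72°): θ ← 298° -72° = 226°
crank pin P = (r cos θ, r sin θ) = (-10.419876, -10.790097)
h = r sin θ − e = -10.790097 − 7 = -17.790097
x = r cos θ + √(L² − h²) = -10.419876 + √(16384.0 − 316.4876) = -10.419876 + 126.757692 = 116.337816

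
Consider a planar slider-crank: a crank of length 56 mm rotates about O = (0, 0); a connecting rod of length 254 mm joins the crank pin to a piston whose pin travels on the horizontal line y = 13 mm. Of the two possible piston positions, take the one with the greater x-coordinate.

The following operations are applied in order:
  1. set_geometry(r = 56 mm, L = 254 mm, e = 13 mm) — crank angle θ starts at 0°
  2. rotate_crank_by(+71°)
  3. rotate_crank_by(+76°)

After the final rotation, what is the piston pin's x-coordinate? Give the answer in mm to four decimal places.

206.4309

set_geometry: r = 56 mm, L = 254 mm, e = 13 mm; θ ← 0°
rotate_crank_by(+71°): θ ← 0° +71° = 71°
rotate_crank_by(+76°): θ ← 71° +76° = 147°
crank pin P = (r cos θ, r sin θ) = (-46.965552, 30.499786)
h = r sin θ − e = 30.499786 − 13 = 17.499786
x = r cos θ + √(L² − h²) = -46.965552 + √(64516.0 − 306.2425) = -46.965552 + 253.396443 = 206.430892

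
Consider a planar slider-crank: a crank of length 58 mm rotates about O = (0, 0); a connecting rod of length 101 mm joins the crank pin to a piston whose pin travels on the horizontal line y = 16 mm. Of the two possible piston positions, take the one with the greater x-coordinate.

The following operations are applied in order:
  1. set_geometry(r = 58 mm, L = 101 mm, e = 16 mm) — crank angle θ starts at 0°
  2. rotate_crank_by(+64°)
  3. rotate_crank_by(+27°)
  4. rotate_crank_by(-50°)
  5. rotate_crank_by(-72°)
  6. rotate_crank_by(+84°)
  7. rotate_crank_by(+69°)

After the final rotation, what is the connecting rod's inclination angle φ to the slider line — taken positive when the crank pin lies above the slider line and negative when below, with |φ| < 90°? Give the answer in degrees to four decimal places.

set_geometry: r = 58 mm, L = 101 mm, e = 16 mm; θ ← 0°
rotate_crank_by(+64°): θ ← 0° +64° = 64°
rotate_crank_by(+27°): θ ← 64° +27° = 91°
rotate_crank_by(-50°): θ ← 91° -50° = 41°
rotate_crank_by(-72°): θ ← 41° -72° = -31°
rotate_crank_by(+84°): θ ← -31° +84° = 53°
rotate_crank_by(+69°): θ ← 53° +69° = 122°
crank pin P = (r cos θ, r sin θ) = (-30.735317, 49.186790)
h = r sin θ − e = 49.186790 − 16 = 33.186790
sin φ = h / L = 33.186790 / 101 = 0.32858208
φ = arcsin(0.32858208) = 19.182736°

19.1827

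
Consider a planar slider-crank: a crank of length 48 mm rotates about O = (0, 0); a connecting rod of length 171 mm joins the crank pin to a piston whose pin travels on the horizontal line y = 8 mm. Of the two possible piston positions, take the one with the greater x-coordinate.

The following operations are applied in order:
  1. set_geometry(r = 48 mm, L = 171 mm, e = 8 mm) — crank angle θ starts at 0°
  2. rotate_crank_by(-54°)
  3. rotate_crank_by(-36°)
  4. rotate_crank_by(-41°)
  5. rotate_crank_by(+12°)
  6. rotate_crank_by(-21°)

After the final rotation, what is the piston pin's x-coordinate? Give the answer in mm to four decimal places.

129.7573

set_geometry: r = 48 mm, L = 171 mm, e = 8 mm; θ ← 0°
rotate_crank_by(-54°): θ ← 0° -54° = -54°
rotate_crank_by(-36°): θ ← -54° -36° = -90°
rotate_crank_by(-41°): θ ← -90° -41° = -131°
rotate_crank_by(+12°): θ ← -131° +12° = -119°
rotate_crank_by(-21°): θ ← -119° -21° = -140°
crank pin P = (r cos θ, r sin θ) = (-36.770133, -30.853805)
h = r sin θ − e = -30.853805 − 8 = -38.853805
x = r cos θ + √(L² − h²) = -36.770133 + √(29241.0 − 1509.6182) = -36.770133 + 166.527421 = 129.757287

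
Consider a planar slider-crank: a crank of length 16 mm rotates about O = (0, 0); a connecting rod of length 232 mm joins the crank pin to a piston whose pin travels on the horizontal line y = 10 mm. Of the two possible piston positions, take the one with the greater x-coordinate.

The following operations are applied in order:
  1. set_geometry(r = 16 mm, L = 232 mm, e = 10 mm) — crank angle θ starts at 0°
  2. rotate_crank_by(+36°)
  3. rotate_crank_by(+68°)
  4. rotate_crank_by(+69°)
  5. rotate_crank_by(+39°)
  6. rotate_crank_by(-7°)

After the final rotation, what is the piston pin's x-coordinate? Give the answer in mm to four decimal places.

216.8928

set_geometry: r = 16 mm, L = 232 mm, e = 10 mm; θ ← 0°
rotate_crank_by(+36°): θ ← 0° +36° = 36°
rotate_crank_by(+68°): θ ← 36° +68° = 104°
rotate_crank_by(+69°): θ ← 104° +69° = 173°
rotate_crank_by(+39°): θ ← 173° +39° = 212°
rotate_crank_by(-7°): θ ← 212° -7° = 205°
crank pin P = (r cos θ, r sin θ) = (-14.500925, -6.761892)
h = r sin θ − e = -6.761892 − 10 = -16.761892
x = r cos θ + √(L² − h²) = -14.500925 + √(53824.0 − 280.9610) = -14.500925 + 231.393688 = 216.892764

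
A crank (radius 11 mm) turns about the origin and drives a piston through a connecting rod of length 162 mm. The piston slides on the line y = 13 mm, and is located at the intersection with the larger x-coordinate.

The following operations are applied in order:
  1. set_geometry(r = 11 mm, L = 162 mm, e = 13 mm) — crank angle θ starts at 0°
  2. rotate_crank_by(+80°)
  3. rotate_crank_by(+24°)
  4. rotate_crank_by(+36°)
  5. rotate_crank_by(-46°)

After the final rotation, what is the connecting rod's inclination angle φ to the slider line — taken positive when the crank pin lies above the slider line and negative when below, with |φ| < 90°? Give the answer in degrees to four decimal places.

-0.7169

set_geometry: r = 11 mm, L = 162 mm, e = 13 mm; θ ← 0°
rotate_crank_by(+80°): θ ← 0° +80° = 80°
rotate_crank_by(+24°): θ ← 80° +24° = 104°
rotate_crank_by(+36°): θ ← 104° +36° = 140°
rotate_crank_by(-46°): θ ← 140° -46° = 94°
crank pin P = (r cos θ, r sin θ) = (-0.767321, 10.973205)
h = r sin θ − e = 10.973205 − 13 = -2.026795
sin φ = h / L = -2.026795 / 162 = -0.01251108
φ = arcsin(-0.01251108) = -0.716851°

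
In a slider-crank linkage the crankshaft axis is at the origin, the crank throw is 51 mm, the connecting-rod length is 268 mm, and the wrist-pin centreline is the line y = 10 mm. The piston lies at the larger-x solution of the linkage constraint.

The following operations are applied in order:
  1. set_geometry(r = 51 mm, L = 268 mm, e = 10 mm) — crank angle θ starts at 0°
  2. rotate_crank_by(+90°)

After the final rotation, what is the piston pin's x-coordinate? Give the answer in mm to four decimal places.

set_geometry: r = 51 mm, L = 268 mm, e = 10 mm; θ ← 0°
rotate_crank_by(+90°): θ ← 0° +90° = 90°
crank pin P = (r cos θ, r sin θ) = (0.000000, 51.000000)
h = r sin θ − e = 51.000000 − 10 = 41.000000
x = r cos θ + √(L² − h²) = 0.000000 + √(71824.0 − 1681.0000) = 0.000000 + 264.845238 = 264.845238

264.8452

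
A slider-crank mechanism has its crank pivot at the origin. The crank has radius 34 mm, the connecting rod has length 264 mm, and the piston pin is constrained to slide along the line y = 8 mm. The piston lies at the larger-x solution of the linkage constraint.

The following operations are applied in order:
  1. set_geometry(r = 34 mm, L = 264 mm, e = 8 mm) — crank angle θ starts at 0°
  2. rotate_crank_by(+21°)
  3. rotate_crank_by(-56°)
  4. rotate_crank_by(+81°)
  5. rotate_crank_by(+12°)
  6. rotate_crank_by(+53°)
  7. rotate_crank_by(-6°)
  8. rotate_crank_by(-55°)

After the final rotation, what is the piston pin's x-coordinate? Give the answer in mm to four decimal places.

285.2373

set_geometry: r = 34 mm, L = 264 mm, e = 8 mm; θ ← 0°
rotate_crank_by(+21°): θ ← 0° +21° = 21°
rotate_crank_by(-56°): θ ← 21° -56° = -35°
rotate_crank_by(+81°): θ ← -35° +81° = 46°
rotate_crank_by(+12°): θ ← 46° +12° = 58°
rotate_crank_by(+53°): θ ← 58° +53° = 111°
rotate_crank_by(-6°): θ ← 111° -6° = 105°
rotate_crank_by(-55°): θ ← 105° -55° = 50°
crank pin P = (r cos θ, r sin θ) = (21.854779, 26.045511)
h = r sin θ − e = 26.045511 − 8 = 18.045511
x = r cos θ + √(L² − h²) = 21.854779 + √(69696.0 − 325.6405) = 21.854779 + 263.382535 = 285.237313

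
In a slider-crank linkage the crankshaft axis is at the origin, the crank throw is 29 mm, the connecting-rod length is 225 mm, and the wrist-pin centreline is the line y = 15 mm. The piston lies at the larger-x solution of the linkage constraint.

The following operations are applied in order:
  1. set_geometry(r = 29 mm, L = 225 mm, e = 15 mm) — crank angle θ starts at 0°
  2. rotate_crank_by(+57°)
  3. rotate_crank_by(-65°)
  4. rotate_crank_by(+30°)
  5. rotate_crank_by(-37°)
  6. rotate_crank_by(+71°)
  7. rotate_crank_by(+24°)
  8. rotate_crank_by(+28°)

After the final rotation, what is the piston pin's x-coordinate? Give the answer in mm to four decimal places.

set_geometry: r = 29 mm, L = 225 mm, e = 15 mm; θ ← 0°
rotate_crank_by(+57°): θ ← 0° +57° = 57°
rotate_crank_by(-65°): θ ← 57° -65° = -8°
rotate_crank_by(+30°): θ ← -8° +30° = 22°
rotate_crank_by(-37°): θ ← 22° -37° = -15°
rotate_crank_by(+71°): θ ← -15° +71° = 56°
rotate_crank_by(+24°): θ ← 56° +24° = 80°
rotate_crank_by(+28°): θ ← 80° +28° = 108°
crank pin P = (r cos θ, r sin θ) = (-8.961493, 27.580639)
h = r sin θ − e = 27.580639 − 15 = 12.580639
x = r cos θ + √(L² − h²) = -8.961493 + √(50625.0 − 158.2725) = -8.961493 + 224.648008 = 215.686515

215.6865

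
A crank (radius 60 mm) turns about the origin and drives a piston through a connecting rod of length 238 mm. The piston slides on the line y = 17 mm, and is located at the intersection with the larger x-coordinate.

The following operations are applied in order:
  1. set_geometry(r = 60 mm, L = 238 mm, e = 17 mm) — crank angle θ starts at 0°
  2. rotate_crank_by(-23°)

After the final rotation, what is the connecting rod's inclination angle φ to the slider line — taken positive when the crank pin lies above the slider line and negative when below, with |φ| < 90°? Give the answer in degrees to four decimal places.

-9.7839

set_geometry: r = 60 mm, L = 238 mm, e = 17 mm; θ ← 0°
rotate_crank_by(-23°): θ ← 0° -23° = -23°
crank pin P = (r cos θ, r sin θ) = (55.230291, -23.443868)
h = r sin θ − e = -23.443868 − 17 = -40.443868
sin φ = h / L = -40.443868 / 238 = -0.16993222
φ = arcsin(-0.16993222) = -9.783878°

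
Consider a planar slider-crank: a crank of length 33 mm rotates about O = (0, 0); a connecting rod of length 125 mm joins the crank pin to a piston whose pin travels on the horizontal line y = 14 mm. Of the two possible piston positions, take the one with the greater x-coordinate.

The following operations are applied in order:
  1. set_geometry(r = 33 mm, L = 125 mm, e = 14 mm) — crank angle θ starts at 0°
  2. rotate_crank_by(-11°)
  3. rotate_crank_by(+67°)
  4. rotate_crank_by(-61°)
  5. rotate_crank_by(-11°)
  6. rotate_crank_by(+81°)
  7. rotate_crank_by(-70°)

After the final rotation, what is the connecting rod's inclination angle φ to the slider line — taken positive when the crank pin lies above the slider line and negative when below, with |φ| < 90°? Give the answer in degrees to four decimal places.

-7.7591

set_geometry: r = 33 mm, L = 125 mm, e = 14 mm; θ ← 0°
rotate_crank_by(-11°): θ ← 0° -11° = -11°
rotate_crank_by(+67°): θ ← -11° +67° = 56°
rotate_crank_by(-61°): θ ← 56° -61° = -5°
rotate_crank_by(-11°): θ ← -5° -11° = -16°
rotate_crank_by(+81°): θ ← -16° +81° = 65°
rotate_crank_by(-70°): θ ← 65° -70° = -5°
crank pin P = (r cos θ, r sin θ) = (32.874425, -2.876140)
h = r sin θ − e = -2.876140 − 14 = -16.876140
sin φ = h / L = -16.876140 / 125 = -0.13500912
φ = arcsin(-0.13500912) = -7.759147°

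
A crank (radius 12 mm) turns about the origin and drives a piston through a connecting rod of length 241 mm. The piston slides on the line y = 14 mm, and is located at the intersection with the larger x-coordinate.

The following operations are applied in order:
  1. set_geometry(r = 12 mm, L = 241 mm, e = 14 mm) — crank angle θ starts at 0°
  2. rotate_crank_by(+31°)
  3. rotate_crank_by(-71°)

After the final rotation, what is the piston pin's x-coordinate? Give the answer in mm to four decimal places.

set_geometry: r = 12 mm, L = 241 mm, e = 14 mm; θ ← 0°
rotate_crank_by(+31°): θ ← 0° +31° = 31°
rotate_crank_by(-71°): θ ← 31° -71° = -40°
crank pin P = (r cos θ, r sin θ) = (9.192533, -7.713451)
h = r sin θ − e = -7.713451 − 14 = -21.713451
x = r cos θ + √(L² − h²) = 9.192533 + √(58081.0 − 471.4740) = 9.192533 + 240.019845 = 249.212378

249.2124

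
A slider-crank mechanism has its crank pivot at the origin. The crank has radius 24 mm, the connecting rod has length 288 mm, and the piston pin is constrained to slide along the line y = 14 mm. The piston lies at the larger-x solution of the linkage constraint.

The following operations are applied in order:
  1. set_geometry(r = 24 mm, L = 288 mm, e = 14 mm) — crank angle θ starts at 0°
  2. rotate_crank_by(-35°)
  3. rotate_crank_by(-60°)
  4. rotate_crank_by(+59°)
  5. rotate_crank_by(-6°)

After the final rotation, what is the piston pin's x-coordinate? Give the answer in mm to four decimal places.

set_geometry: r = 24 mm, L = 288 mm, e = 14 mm; θ ← 0°
rotate_crank_by(-35°): θ ← 0° -35° = -35°
rotate_crank_by(-60°): θ ← -35° -60° = -95°
rotate_crank_by(+59°): θ ← -95° +59° = -36°
rotate_crank_by(-6°): θ ← -36° -6° = -42°
crank pin P = (r cos θ, r sin θ) = (17.835476, -16.059135)
h = r sin θ − e = -16.059135 − 14 = -30.059135
x = r cos θ + √(L² − h²) = 17.835476 + √(82944.0 − 903.5516) = 17.835476 + 286.427039 = 304.262514

304.2625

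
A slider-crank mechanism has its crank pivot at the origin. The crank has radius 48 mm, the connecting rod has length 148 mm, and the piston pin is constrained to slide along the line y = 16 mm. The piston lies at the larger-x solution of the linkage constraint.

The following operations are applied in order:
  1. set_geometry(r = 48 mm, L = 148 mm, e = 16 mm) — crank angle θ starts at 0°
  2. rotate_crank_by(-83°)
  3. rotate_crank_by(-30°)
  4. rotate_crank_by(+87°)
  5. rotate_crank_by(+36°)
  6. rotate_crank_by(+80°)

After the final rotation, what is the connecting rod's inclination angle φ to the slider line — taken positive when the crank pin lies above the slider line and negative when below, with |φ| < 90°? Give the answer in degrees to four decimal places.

12.4869

set_geometry: r = 48 mm, L = 148 mm, e = 16 mm; θ ← 0°
rotate_crank_by(-83°): θ ← 0° -83° = -83°
rotate_crank_by(-30°): θ ← -83° -30° = -113°
rotate_crank_by(+87°): θ ← -113° +87° = -26°
rotate_crank_by(+36°): θ ← -26° +36° = 10°
rotate_crank_by(+80°): θ ← 10° +80° = 90°
crank pin P = (r cos θ, r sin θ) = (0.000000, 48.000000)
h = r sin θ − e = 48.000000 − 16 = 32.000000
sin φ = h / L = 32.000000 / 148 = 0.21621622
φ = arcsin(0.21621622) = 12.486890°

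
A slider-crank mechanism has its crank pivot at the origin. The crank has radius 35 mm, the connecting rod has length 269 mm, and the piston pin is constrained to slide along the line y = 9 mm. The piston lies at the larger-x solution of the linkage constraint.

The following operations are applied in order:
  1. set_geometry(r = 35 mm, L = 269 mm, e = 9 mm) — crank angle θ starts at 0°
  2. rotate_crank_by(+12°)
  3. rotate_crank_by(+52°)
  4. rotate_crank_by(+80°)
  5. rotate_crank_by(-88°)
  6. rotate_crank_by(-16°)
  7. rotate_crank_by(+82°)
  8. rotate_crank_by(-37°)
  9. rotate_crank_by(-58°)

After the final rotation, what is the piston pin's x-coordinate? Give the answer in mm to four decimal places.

set_geometry: r = 35 mm, L = 269 mm, e = 9 mm; θ ← 0°
rotate_crank_by(+12°): θ ← 0° +12° = 12°
rotate_crank_by(+52°): θ ← 12° +52° = 64°
rotate_crank_by(+80°): θ ← 64° +80° = 144°
rotate_crank_by(-88°): θ ← 144° -88° = 56°
rotate_crank_by(-16°): θ ← 56° -16° = 40°
rotate_crank_by(+82°): θ ← 40° +82° = 122°
rotate_crank_by(-37°): θ ← 122° -37° = 85°
rotate_crank_by(-58°): θ ← 85° -58° = 27°
crank pin P = (r cos θ, r sin θ) = (31.185228, 15.889667)
h = r sin θ − e = 15.889667 − 9 = 6.889667
x = r cos θ + √(L² − h²) = 31.185228 + √(72361.0 − 47.4675) = 31.185228 + 268.911756 = 300.096984

300.0970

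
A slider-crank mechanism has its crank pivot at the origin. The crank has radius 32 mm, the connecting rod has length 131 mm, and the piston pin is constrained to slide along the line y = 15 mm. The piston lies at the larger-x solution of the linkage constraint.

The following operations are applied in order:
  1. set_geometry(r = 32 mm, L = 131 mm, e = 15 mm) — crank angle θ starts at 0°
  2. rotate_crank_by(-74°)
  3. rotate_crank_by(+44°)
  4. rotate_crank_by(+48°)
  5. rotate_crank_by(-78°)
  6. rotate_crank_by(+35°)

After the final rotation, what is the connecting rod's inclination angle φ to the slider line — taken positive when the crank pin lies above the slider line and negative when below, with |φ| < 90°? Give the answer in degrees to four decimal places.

-12.5763

set_geometry: r = 32 mm, L = 131 mm, e = 15 mm; θ ← 0°
rotate_crank_by(-74°): θ ← 0° -74° = -74°
rotate_crank_by(+44°): θ ← -74° +44° = -30°
rotate_crank_by(+48°): θ ← -30° +48° = 18°
rotate_crank_by(-78°): θ ← 18° -78° = -60°
rotate_crank_by(+35°): θ ← -60° +35° = -25°
crank pin P = (r cos θ, r sin θ) = (29.001849, -13.523784)
h = r sin θ − e = -13.523784 − 15 = -28.523784
sin φ = h / L = -28.523784 / 131 = -0.21773881
φ = arcsin(-0.21773881) = -12.576257°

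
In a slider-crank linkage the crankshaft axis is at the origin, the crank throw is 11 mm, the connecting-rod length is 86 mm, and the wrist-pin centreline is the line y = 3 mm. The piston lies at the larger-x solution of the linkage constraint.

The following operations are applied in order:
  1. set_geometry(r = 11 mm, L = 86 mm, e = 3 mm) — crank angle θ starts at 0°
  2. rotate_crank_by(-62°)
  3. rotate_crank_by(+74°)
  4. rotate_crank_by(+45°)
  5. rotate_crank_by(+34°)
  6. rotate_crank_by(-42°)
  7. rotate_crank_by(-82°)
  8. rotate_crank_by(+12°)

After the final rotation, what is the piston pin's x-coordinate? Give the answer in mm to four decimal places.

set_geometry: r = 11 mm, L = 86 mm, e = 3 mm; θ ← 0°
rotate_crank_by(-62°): θ ← 0° -62° = -62°
rotate_crank_by(+74°): θ ← -62° +74° = 12°
rotate_crank_by(+45°): θ ← 12° +45° = 57°
rotate_crank_by(+34°): θ ← 57° +34° = 91°
rotate_crank_by(-42°): θ ← 91° -42° = 49°
rotate_crank_by(-82°): θ ← 49° -82° = -33°
rotate_crank_by(+12°): θ ← -33° +12° = -21°
crank pin P = (r cos θ, r sin θ) = (10.269385, -3.942047)
h = r sin θ − e = -3.942047 − 3 = -6.942047
x = r cos θ + √(L² − h²) = 10.269385 + √(7396.0 − 48.1920) = 10.269385 + 85.719356 = 95.988741

95.9887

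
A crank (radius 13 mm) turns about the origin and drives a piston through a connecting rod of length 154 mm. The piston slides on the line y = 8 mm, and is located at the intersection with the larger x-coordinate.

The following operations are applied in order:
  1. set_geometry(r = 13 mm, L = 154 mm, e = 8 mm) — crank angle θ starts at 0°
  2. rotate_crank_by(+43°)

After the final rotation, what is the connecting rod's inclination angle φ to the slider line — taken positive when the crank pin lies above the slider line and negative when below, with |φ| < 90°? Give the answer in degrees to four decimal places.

0.3222

set_geometry: r = 13 mm, L = 154 mm, e = 8 mm; θ ← 0°
rotate_crank_by(+43°): θ ← 0° +43° = 43°
crank pin P = (r cos θ, r sin θ) = (9.507598, 8.865979)
h = r sin θ − e = 8.865979 − 8 = 0.865979
sin φ = h / L = 0.865979 / 154 = 0.00562324
φ = arcsin(0.00562324) = 0.322190°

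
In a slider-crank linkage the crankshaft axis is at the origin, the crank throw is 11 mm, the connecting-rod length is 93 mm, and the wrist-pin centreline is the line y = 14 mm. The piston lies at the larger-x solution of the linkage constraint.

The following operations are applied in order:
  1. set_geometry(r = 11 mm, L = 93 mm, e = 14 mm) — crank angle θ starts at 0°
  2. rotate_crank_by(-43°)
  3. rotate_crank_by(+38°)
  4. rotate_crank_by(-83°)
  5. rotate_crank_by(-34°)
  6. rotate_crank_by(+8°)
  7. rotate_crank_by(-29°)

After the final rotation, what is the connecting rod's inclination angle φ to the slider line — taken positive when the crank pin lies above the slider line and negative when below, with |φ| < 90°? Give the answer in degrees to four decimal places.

set_geometry: r = 11 mm, L = 93 mm, e = 14 mm; θ ← 0°
rotate_crank_by(-43°): θ ← 0° -43° = -43°
rotate_crank_by(+38°): θ ← -43° +38° = -5°
rotate_crank_by(-83°): θ ← -5° -83° = -88°
rotate_crank_by(-34°): θ ← -88° -34° = -122°
rotate_crank_by(+8°): θ ← -122° +8° = -114°
rotate_crank_by(-29°): θ ← -114° -29° = -143°
crank pin P = (r cos θ, r sin θ) = (-8.784991, -6.619965)
h = r sin θ − e = -6.619965 − 14 = -20.619965
sin φ = h / L = -20.619965 / 93 = -0.22172006
φ = arcsin(-0.22172006) = -12.810080°

-12.8101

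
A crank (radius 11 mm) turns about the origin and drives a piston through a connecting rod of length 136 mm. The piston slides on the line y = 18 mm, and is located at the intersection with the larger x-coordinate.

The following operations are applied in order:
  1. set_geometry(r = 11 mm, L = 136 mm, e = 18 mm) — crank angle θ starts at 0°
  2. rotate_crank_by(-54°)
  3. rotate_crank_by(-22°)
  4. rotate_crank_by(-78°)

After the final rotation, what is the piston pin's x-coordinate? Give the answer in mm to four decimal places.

124.1847

set_geometry: r = 11 mm, L = 136 mm, e = 18 mm; θ ← 0°
rotate_crank_by(-54°): θ ← 0° -54° = -54°
rotate_crank_by(-22°): θ ← -54° -22° = -76°
rotate_crank_by(-78°): θ ← -76° -78° = -154°
crank pin P = (r cos θ, r sin θ) = (-9.886735, -4.822083)
h = r sin θ − e = -4.822083 − 18 = -22.822083
x = r cos θ + √(L² − h²) = -9.886735 + √(18496.0 − 520.8475) = -9.886735 + 134.071446 = 124.184711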